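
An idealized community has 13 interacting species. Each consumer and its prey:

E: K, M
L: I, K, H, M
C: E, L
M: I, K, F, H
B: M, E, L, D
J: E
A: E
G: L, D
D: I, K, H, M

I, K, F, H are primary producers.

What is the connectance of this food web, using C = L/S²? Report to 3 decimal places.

The web has S = 13 species and L = 24 feeding links.
C = L / S² = 24 / 169 = 0.1420 ≈ 0.142.

C = 0.142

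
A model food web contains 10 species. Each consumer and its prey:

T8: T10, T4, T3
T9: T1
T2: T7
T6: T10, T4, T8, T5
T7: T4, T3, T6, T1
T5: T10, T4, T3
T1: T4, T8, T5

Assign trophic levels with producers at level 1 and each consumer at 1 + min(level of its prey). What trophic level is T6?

Trophic level 2

T10 is a producer → level 1.
T6 eats T10 → level 2.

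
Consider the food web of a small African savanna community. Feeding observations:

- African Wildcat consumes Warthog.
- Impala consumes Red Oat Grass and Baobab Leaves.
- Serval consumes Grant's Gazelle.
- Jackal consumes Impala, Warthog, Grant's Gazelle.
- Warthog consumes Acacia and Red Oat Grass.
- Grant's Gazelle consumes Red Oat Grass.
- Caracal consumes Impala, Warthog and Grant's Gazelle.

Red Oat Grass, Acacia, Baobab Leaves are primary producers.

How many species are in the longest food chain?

One longest chain: Red Oat Grass → Warthog → African Wildcat.
It has 3 species and 2 links.

3 species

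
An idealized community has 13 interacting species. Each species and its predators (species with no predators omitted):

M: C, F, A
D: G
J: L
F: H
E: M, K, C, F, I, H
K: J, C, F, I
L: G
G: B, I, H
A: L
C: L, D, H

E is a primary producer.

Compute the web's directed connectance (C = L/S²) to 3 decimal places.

The web has S = 13 species and L = 24 feeding links.
C = L / S² = 24 / 169 = 0.1420 ≈ 0.142.

C = 0.142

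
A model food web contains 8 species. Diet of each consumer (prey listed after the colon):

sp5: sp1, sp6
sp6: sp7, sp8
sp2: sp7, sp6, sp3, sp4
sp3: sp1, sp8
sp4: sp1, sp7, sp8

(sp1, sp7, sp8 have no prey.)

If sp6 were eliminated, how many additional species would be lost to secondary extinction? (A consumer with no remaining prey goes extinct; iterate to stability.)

Remove sp6.
Every predator of it retains at least one other prey: sp2 still has sp7, sp3, sp4; sp5 still has sp1.
No consumer loses all prey, so no secondary extinctions occur.

0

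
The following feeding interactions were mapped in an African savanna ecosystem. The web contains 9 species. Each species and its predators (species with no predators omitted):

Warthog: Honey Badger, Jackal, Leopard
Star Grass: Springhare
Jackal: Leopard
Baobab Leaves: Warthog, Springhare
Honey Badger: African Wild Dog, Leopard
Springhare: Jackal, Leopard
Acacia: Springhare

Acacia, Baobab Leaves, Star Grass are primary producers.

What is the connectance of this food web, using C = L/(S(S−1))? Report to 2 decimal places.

The web has S = 9 species and L = 12 feeding links.
C = L / (S(S−1)) = 12 / 72 = 0.1667 ≈ 0.17.

C = 0.17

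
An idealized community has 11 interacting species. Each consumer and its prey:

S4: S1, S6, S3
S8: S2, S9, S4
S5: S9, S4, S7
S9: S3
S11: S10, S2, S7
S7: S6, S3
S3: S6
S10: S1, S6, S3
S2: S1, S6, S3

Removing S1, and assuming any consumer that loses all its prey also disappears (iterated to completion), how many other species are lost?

0

Remove S1.
Every predator of it retains at least one other prey: S10 still has S6, S3; S2 still has S6, S3; S4 still has S6, S3.
No consumer loses all prey, so no secondary extinctions occur.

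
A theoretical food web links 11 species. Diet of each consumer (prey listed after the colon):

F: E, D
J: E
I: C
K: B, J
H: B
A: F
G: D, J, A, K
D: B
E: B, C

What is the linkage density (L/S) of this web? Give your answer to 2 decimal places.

L/S = 1.36

There are L = 15 links among S = 11 species.
L/S = 15/11 = 1.3636 ≈ 1.36.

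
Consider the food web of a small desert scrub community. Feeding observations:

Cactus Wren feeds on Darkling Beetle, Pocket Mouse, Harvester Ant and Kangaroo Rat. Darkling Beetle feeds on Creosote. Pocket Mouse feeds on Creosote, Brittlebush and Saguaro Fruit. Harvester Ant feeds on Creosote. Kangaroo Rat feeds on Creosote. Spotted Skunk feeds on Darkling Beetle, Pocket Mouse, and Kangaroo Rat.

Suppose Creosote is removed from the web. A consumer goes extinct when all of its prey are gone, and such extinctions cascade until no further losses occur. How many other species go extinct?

Remove Creosote.
Round 1: Darkling Beetle (all prey gone), Harvester Ant (all prey gone), Kangaroo Rat (all prey gone) → extinct.
No further losses. Total secondary extinctions: 3.

3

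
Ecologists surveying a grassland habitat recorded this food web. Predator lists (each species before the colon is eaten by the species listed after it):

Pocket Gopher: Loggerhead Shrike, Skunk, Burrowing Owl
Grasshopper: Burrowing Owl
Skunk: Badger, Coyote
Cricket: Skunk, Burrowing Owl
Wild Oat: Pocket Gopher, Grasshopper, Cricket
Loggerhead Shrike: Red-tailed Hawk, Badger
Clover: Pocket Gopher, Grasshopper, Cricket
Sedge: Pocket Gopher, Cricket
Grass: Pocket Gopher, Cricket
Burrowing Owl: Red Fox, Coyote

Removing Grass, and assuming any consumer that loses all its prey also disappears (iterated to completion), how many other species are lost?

Remove Grass.
Every predator of it retains at least one other prey: Pocket Gopher still has Sedge, Clover, Wild Oat; Cricket still has Sedge, Clover, Wild Oat.
No consumer loses all prey, so no secondary extinctions occur.

0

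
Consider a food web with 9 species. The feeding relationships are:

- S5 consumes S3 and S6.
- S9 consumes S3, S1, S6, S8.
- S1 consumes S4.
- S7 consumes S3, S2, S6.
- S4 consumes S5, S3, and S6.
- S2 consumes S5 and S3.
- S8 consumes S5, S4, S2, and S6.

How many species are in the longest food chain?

5 species

One longest chain: S3 → S5 → S2 → S8 → S9.
It has 5 species and 4 links.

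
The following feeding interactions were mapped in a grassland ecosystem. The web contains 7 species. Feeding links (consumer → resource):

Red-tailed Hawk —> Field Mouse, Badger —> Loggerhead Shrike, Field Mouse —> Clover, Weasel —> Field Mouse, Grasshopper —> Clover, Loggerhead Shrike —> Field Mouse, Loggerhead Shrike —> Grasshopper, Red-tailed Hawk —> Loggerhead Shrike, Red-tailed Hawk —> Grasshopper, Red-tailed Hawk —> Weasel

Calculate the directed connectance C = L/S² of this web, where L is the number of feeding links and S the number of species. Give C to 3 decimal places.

C = 0.204

The web has S = 7 species and L = 10 feeding links.
C = L / S² = 10 / 49 = 0.2041 ≈ 0.204.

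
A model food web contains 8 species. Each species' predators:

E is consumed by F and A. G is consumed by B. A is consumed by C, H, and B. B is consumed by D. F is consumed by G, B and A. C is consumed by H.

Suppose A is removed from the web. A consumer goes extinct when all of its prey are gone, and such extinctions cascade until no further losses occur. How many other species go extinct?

Remove A.
Round 1: C (all prey gone) → extinct.
Round 2: H (all prey gone) → extinct.
No further losses. Total secondary extinctions: 2.

2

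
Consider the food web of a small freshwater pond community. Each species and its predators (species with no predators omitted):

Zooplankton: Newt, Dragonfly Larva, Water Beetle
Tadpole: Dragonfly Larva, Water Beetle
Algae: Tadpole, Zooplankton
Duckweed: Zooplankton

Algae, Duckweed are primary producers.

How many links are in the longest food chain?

One longest chain: Algae → Zooplankton → Newt.
It has 3 species and 2 links.

2 links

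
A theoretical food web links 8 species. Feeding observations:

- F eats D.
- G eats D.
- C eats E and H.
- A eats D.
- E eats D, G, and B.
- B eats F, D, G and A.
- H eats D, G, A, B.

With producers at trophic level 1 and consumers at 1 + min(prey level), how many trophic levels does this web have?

Producers (level 1): D.
Following each consumer down to its lowest-level prey: D → E → C (levels 1 through 3).
All prey of C (E 2, H 2) are at level 2 or above, so C is at level 1 + 2 = 3.
Every consumer has at least one prey at level 2 or below, so none exceeds level 3.

3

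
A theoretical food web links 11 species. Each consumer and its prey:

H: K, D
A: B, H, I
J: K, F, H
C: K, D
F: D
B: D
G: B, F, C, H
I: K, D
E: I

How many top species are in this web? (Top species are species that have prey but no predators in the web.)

Top species (has prey, but nothing eats it): G, J, E, A.
Count: 4.

4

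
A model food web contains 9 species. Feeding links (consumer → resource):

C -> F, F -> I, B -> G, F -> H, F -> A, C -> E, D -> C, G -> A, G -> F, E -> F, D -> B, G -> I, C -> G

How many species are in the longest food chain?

5 species

One longest chain: H → F → G → C → D.
It has 5 species and 4 links.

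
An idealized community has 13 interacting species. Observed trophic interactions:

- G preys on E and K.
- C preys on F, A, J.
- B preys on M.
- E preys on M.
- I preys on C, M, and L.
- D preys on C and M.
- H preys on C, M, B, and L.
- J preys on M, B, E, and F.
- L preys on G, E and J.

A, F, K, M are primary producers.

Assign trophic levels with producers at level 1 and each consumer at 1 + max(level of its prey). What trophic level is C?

M is a producer → level 1.
E eats M → level 2.
J eats E (level 2); other prey at levels: F 1, M 1, B 2 → level 3.
C eats J (level 3); other prey at levels: A 1, F 1 → level 4.

Trophic level 4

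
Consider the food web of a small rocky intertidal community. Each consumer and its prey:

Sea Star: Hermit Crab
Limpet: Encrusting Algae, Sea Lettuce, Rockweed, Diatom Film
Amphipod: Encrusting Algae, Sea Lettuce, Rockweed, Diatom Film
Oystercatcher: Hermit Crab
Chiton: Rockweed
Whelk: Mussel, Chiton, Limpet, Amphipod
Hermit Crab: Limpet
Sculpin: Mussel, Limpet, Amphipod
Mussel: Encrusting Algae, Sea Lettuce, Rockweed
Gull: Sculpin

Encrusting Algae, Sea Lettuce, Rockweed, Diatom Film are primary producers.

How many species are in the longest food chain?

4 species

One longest chain: Encrusting Algae → Limpet → Hermit Crab → Sea Star.
It has 4 species and 3 links.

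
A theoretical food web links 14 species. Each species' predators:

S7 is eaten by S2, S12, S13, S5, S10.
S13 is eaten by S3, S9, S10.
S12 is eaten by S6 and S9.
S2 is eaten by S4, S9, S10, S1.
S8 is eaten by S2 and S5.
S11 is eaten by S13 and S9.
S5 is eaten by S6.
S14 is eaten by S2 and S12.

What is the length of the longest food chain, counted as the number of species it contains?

One longest chain: S7 → S13 → S3.
It has 3 species and 2 links.

3 species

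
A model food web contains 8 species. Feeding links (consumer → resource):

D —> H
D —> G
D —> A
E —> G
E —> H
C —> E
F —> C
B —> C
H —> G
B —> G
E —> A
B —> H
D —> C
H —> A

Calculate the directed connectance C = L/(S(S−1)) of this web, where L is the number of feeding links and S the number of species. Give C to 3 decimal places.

C = 0.250

The web has S = 8 species and L = 14 feeding links.
C = L / (S(S−1)) = 14 / 56 = 0.2500 ≈ 0.250.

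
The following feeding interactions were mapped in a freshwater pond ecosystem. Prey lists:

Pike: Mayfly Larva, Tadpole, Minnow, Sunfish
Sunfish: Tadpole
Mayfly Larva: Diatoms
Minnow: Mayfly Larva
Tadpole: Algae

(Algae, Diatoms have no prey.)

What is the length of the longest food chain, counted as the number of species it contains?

4 species

One longest chain: Diatoms → Mayfly Larva → Minnow → Pike.
It has 4 species and 3 links.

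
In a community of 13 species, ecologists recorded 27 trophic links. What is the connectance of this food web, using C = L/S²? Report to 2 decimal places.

The web has S = 13 species and L = 27 feeding links.
C = L / S² = 27 / 169 = 0.1598 ≈ 0.16.

C = 0.16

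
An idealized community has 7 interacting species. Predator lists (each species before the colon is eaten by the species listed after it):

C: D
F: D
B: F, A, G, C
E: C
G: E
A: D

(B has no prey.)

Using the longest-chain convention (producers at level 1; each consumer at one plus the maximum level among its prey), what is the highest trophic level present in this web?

5

Producers (level 1): B.
B → G → E → C → D gives D level 5.
No species has a prey at level 5, so no species reaches level 6.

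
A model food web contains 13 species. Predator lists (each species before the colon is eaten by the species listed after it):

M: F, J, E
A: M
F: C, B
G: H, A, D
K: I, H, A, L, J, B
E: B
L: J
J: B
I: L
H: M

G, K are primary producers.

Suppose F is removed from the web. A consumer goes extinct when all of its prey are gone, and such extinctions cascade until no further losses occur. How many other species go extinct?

Remove F.
Round 1: C (all prey gone) → extinct.
No further losses. Total secondary extinctions: 1.

1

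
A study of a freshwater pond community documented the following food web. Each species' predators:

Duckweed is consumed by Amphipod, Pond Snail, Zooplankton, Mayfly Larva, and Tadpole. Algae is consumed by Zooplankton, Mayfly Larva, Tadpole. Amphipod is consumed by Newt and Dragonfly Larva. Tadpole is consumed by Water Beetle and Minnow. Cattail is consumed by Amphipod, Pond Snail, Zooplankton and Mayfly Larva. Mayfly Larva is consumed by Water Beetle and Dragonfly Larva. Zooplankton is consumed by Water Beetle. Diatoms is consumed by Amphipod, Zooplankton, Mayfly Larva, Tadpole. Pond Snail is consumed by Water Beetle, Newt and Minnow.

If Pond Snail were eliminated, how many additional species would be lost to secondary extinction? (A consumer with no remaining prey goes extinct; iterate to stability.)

Remove Pond Snail.
Every predator of it retains at least one other prey: Minnow still has Tadpole; Newt still has Amphipod; Water Beetle still has Zooplankton, Tadpole, Mayfly Larva.
No consumer loses all prey, so no secondary extinctions occur.

0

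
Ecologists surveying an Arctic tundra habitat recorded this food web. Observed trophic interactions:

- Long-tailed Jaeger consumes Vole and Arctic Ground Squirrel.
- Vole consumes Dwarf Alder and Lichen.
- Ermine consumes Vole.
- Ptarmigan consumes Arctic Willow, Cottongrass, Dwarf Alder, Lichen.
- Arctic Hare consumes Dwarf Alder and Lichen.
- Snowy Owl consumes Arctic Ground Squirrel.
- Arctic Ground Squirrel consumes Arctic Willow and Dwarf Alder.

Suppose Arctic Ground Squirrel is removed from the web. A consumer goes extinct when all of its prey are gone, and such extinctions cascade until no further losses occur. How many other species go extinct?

Remove Arctic Ground Squirrel.
Round 1: Snowy Owl (all prey gone) → extinct.
No further losses. Total secondary extinctions: 1.

1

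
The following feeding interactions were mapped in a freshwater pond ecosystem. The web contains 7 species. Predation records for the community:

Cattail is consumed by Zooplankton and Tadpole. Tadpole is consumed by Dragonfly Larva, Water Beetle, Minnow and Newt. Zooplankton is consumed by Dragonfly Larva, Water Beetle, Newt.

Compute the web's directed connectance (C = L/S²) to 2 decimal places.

The web has S = 7 species and L = 9 feeding links.
C = L / S² = 9 / 49 = 0.1837 ≈ 0.18.

C = 0.18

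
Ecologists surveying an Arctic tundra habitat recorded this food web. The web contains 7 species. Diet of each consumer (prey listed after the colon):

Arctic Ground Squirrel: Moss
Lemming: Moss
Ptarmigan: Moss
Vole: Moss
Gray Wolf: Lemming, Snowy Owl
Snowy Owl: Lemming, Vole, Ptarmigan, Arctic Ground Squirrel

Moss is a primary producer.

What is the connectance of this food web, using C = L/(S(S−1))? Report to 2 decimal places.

The web has S = 7 species and L = 10 feeding links.
C = L / (S(S−1)) = 10 / 42 = 0.2381 ≈ 0.24.

C = 0.24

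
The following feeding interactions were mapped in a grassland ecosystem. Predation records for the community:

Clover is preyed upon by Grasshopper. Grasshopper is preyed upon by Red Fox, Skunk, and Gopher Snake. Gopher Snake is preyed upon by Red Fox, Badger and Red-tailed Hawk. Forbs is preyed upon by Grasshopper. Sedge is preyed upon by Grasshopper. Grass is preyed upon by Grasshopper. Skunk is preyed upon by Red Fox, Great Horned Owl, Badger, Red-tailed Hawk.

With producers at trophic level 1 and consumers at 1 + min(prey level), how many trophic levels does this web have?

Producers (level 1): Forbs, Clover, Sedge, Grass.
Following each consumer down to its lowest-level prey: Forbs → Grasshopper → Skunk → Red-tailed Hawk (levels 1 through 4).
All prey of Red-tailed Hawk (Skunk 3, Gopher Snake 3) are at level 3 or above, so Red-tailed Hawk is at level 1 + 3 = 4.
Every consumer has at least one prey at level 3 or below, so none exceeds level 4.

4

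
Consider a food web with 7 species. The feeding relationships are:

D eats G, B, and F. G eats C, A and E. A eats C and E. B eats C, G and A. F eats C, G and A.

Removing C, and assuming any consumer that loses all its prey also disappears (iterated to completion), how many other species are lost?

Remove C.
Every predator of it retains at least one other prey: A still has E; G still has E, A; B still has A, G; F still has A, G.
No consumer loses all prey, so no secondary extinctions occur.

0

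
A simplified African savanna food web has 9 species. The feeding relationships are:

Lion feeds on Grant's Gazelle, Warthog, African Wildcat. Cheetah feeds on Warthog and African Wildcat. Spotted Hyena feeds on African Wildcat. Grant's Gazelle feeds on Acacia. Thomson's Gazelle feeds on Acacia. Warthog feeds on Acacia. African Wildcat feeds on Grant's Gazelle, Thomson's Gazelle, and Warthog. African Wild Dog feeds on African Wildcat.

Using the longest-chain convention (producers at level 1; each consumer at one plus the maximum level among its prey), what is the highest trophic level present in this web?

Producers (level 1): Acacia.
Acacia → Grant's Gazelle → African Wildcat → Cheetah gives Cheetah level 4.
No species has a prey at level 4, so no species reaches level 5.

4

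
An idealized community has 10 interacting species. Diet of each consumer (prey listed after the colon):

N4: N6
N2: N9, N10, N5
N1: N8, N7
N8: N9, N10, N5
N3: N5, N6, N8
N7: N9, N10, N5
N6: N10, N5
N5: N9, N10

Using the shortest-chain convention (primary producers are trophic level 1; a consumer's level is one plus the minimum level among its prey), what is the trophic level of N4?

N10 is a producer → level 1.
N6 eats N10 → level 2.
N4 eats N6 → level 3.
No prey of N4 is below level 2, so 3 is the minimum.

Trophic level 3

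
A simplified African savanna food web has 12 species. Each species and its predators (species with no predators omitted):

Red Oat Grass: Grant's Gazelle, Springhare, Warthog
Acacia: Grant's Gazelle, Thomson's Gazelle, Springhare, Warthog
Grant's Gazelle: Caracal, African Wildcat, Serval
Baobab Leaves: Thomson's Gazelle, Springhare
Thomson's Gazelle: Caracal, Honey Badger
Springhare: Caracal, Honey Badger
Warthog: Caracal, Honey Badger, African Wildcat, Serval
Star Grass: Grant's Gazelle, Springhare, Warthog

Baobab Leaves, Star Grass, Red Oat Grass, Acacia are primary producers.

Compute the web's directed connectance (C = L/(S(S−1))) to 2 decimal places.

C = 0.17

The web has S = 12 species and L = 23 feeding links.
C = L / (S(S−1)) = 23 / 132 = 0.1742 ≈ 0.17.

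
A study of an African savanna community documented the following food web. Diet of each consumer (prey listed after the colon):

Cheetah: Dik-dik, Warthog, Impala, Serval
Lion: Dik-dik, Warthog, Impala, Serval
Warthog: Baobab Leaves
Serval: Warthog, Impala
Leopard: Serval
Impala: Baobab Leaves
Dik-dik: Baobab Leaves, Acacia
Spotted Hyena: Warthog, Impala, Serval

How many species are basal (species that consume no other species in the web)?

Basal species (no prey listed): Baobab Leaves, Acacia.
Count: 2.

2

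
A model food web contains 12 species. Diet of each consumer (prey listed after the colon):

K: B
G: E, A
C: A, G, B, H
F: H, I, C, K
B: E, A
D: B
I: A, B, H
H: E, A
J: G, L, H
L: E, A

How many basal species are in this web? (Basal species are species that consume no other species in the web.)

2

Basal species (no prey listed): E, A.
Count: 2.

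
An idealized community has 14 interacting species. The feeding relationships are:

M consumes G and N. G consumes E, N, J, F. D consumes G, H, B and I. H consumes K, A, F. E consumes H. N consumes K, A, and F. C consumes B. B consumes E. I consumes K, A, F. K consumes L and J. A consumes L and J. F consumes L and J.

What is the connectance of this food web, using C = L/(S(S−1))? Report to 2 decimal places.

The web has S = 14 species and L = 28 feeding links.
C = L / (S(S−1)) = 28 / 182 = 0.1538 ≈ 0.15.

C = 0.15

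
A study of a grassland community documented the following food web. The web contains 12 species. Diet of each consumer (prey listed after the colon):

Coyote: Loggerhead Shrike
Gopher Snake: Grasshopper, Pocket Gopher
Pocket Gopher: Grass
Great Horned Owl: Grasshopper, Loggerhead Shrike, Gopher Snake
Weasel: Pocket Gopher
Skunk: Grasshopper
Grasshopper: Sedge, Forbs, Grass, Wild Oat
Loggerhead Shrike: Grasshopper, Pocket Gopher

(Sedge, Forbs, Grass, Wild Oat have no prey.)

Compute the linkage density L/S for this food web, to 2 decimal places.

There are L = 15 links among S = 12 species.
L/S = 15/12 = 1.2500 ≈ 1.25.

L/S = 1.25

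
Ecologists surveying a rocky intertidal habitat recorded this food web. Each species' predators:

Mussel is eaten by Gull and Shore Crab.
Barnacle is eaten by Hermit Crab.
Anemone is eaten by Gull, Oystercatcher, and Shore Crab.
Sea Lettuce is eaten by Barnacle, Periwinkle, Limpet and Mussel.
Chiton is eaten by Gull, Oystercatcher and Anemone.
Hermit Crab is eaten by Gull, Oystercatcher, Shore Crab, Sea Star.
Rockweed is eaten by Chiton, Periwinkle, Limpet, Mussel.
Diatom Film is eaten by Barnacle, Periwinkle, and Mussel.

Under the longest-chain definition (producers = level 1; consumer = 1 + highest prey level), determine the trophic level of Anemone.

Trophic level 3

Rockweed is a producer → level 1.
Chiton eats Rockweed → level 2.
Anemone eats Chiton → level 3.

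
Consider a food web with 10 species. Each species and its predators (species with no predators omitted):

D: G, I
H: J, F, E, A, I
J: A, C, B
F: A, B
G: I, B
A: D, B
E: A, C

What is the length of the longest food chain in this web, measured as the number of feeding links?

One longest chain: H → J → A → D → G → I.
It has 6 species and 5 links.

5 links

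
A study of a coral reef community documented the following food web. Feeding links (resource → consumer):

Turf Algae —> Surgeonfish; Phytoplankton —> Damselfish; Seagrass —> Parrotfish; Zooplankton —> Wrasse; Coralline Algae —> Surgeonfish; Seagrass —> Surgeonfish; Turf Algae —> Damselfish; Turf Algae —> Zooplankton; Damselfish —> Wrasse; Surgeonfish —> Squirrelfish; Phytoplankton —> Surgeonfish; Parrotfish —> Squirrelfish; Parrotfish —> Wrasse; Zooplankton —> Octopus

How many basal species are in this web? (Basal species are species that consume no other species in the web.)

Basal species (no prey listed): Seagrass, Phytoplankton, Turf Algae, Coralline Algae.
Count: 4.

4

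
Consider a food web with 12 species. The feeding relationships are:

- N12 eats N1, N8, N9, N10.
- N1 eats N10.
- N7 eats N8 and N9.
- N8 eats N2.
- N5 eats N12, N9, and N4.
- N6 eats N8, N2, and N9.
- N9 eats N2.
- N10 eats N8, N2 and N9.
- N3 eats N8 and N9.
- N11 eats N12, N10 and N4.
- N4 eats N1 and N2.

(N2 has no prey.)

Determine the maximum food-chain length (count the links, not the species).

5 links

One longest chain: N2 → N8 → N10 → N1 → N4 → N5.
It has 6 species and 5 links.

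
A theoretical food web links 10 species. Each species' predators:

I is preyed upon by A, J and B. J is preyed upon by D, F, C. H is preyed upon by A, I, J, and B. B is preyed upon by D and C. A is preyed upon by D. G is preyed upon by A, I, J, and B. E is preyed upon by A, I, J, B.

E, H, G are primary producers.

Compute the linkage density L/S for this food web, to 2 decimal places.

L/S = 2.10

There are L = 21 links among S = 10 species.
L/S = 21/10 = 2.1000 ≈ 2.10.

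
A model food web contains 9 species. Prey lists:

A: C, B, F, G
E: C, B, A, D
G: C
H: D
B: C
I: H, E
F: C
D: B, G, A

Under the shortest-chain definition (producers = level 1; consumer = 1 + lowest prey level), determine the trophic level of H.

Trophic level 4

C is a producer → level 1.
B eats C → level 2.
D eats B → level 3.
H eats D → level 4.
No prey of H is below level 3, so 4 is the minimum.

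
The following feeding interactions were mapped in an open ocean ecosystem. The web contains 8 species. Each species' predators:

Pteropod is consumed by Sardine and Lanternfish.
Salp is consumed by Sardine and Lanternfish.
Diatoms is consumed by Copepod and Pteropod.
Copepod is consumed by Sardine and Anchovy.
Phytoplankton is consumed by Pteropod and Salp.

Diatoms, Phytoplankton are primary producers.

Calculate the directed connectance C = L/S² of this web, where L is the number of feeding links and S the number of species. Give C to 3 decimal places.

C = 0.156

The web has S = 8 species and L = 10 feeding links.
C = L / S² = 10 / 64 = 0.1562 ≈ 0.156.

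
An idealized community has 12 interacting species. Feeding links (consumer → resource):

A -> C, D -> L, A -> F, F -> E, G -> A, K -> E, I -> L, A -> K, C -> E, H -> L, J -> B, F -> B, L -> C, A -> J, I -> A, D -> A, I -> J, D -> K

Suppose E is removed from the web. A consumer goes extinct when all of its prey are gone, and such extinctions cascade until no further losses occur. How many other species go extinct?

Remove E.
Round 1: K (all prey gone), C (all prey gone) → extinct.
Round 2: L (all prey gone) → extinct.
Round 3: H (all prey gone) → extinct.
No further losses. Total secondary extinctions: 4.

4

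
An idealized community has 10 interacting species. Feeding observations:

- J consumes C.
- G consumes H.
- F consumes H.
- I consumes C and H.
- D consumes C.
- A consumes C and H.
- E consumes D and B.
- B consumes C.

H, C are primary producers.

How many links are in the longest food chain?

2 links

One longest chain: C → D → E.
It has 3 species and 2 links.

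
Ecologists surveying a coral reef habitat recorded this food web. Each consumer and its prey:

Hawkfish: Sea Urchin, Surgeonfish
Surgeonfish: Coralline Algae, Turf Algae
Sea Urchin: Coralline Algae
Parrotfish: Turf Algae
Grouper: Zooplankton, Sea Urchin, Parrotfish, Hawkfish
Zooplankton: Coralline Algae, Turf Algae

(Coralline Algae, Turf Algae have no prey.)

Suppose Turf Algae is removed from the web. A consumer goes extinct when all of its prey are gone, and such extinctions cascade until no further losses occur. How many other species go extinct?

1

Remove Turf Algae.
Round 1: Parrotfish (all prey gone) → extinct.
No further losses. Total secondary extinctions: 1.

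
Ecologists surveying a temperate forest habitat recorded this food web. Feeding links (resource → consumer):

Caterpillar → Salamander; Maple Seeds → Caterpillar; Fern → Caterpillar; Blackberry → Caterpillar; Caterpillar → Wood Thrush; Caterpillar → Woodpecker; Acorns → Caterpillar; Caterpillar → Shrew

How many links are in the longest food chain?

One longest chain: Maple Seeds → Caterpillar → Salamander.
It has 3 species and 2 links.

2 links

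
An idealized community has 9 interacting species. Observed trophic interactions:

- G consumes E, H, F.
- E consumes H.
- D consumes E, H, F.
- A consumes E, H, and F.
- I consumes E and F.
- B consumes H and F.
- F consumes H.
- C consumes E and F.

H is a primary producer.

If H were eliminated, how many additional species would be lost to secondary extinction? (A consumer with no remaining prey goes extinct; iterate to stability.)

8

Remove H.
Round 1: E (all prey gone), F (all prey gone) → extinct.
Round 2: C (all prey gone), I (all prey gone), D (all prey gone), G (all prey gone), A (all prey gone), B (all prey gone) → extinct.
No further losses. Total secondary extinctions: 8.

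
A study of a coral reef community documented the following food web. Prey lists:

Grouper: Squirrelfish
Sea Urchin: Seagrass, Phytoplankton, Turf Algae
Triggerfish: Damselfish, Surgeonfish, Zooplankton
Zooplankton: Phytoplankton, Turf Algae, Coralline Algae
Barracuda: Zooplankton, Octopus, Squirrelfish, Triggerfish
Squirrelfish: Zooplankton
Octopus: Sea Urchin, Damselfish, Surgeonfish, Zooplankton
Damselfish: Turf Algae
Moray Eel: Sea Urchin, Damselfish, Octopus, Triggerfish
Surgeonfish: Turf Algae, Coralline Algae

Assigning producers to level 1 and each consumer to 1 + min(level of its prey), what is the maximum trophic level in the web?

4

Producers (level 1): Seagrass, Phytoplankton, Turf Algae, Coralline Algae.
Following each consumer down to its lowest-level prey: Phytoplankton → Zooplankton → Squirrelfish → Grouper (levels 1 through 4).
All prey of Grouper (Squirrelfish 3) are at level 3 or above, so Grouper is at level 1 + 3 = 4.
Every consumer has at least one prey at level 3 or below, so none exceeds level 4.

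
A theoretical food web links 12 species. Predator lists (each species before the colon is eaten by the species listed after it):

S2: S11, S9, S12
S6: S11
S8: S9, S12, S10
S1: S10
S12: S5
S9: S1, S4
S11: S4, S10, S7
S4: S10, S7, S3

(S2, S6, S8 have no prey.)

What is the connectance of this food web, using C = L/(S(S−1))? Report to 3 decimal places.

The web has S = 12 species and L = 17 feeding links.
C = L / (S(S−1)) = 17 / 132 = 0.1288 ≈ 0.129.

C = 0.129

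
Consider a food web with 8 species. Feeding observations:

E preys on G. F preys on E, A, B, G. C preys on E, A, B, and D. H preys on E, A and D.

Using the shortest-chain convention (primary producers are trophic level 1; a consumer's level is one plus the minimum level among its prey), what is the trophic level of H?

Trophic level 2

D is a producer → level 1.
H eats D → level 2.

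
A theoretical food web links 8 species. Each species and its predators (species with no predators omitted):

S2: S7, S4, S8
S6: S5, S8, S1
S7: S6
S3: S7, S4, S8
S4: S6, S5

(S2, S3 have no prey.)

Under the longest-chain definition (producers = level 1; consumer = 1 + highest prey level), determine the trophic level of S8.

S2 is a producer → level 1.
S7 eats S2 (level 1); other prey at levels: S3 1 → level 2.
S6 eats S7 (level 2); other prey at levels: S4 2 → level 3.
S8 eats S6 (level 3); other prey at levels: S2 1, S3 1 → level 4.

Trophic level 4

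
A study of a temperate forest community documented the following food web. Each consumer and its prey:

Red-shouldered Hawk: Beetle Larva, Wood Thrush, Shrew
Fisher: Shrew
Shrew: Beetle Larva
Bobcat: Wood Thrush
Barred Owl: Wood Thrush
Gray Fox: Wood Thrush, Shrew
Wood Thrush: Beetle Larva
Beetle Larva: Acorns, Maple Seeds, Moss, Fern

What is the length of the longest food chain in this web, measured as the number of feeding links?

One longest chain: Acorns → Beetle Larva → Wood Thrush → Red-shouldered Hawk.
It has 4 species and 3 links.

3 links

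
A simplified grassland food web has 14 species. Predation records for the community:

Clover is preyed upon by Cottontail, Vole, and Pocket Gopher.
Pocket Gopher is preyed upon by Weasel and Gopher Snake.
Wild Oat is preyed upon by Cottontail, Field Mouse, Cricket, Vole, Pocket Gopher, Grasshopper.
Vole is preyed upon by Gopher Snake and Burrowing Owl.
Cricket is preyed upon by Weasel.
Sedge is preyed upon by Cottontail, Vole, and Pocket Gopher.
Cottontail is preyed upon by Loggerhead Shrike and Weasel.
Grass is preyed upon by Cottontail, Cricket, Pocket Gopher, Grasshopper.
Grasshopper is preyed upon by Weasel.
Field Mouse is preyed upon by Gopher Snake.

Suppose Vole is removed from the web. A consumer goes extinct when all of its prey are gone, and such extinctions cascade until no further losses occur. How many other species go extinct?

1

Remove Vole.
Round 1: Burrowing Owl (all prey gone) → extinct.
No further losses. Total secondary extinctions: 1.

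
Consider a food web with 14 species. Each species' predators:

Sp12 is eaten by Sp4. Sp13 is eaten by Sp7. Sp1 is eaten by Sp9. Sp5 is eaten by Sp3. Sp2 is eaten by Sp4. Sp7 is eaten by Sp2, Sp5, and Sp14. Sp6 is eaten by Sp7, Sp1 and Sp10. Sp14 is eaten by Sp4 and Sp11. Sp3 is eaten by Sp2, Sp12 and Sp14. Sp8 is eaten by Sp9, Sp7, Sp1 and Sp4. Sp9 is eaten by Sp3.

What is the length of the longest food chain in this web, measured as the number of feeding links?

One longest chain: Sp6 → Sp1 → Sp9 → Sp3 → Sp14 → Sp11.
It has 6 species and 5 links.

5 links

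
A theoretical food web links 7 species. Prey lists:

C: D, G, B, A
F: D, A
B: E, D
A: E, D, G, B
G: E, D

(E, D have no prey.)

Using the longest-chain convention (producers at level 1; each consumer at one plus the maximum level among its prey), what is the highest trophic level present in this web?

Producers (level 1): E, D.
E → G → A → C gives C level 4.
No species has a prey at level 4, so no species reaches level 5.

4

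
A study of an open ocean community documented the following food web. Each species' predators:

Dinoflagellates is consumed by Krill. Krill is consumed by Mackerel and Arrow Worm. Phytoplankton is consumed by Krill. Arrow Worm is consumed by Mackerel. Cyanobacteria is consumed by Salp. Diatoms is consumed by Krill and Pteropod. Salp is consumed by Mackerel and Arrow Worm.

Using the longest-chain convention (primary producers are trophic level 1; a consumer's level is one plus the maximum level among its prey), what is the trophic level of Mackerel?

Cyanobacteria is a producer → level 1.
Salp eats Cyanobacteria → level 2.
Arrow Worm eats Salp (level 2); other prey at levels: Krill 2 → level 3.
Mackerel eats Arrow Worm (level 3); other prey at levels: Salp 2, Krill 2 → level 4.

Trophic level 4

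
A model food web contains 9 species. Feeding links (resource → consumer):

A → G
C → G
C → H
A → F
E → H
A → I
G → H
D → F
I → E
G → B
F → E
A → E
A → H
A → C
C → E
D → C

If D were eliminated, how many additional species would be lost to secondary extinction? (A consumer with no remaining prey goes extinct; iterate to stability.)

Remove D.
Every predator of it retains at least one other prey: F still has A; C still has A.
No consumer loses all prey, so no secondary extinctions occur.

0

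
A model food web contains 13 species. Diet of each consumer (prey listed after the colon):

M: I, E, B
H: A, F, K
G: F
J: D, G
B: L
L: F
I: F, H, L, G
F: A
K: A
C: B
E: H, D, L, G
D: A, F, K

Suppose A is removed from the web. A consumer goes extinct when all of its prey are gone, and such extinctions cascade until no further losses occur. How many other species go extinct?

12

Remove A.
Round 1: F (all prey gone), K (all prey gone) → extinct.
Round 2: H (all prey gone), D (all prey gone), L (all prey gone), G (all prey gone) → extinct.
Round 3: J (all prey gone), I (all prey gone), E (all prey gone), B (all prey gone) → extinct.
Round 4: M (all prey gone), C (all prey gone) → extinct.
No further losses. Total secondary extinctions: 12.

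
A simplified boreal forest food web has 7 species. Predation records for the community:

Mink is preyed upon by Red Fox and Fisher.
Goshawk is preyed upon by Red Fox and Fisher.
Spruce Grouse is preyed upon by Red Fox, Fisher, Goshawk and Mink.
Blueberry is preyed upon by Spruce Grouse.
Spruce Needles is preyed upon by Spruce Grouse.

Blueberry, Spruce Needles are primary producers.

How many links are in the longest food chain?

One longest chain: Blueberry → Spruce Grouse → Mink → Fisher.
It has 4 species and 3 links.

3 links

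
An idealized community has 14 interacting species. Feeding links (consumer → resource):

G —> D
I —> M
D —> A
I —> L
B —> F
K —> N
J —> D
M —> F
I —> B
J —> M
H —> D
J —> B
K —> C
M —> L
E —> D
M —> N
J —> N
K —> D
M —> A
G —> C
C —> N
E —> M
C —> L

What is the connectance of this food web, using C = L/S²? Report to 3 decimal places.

The web has S = 14 species and L = 23 feeding links.
C = L / S² = 23 / 196 = 0.1173 ≈ 0.117.

C = 0.117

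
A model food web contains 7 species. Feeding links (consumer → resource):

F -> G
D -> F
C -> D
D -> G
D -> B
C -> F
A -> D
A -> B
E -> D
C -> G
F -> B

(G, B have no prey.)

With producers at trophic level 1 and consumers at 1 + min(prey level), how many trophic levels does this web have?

Producers (level 1): G, B.
Following each consumer down to its lowest-level prey: G → D → E (levels 1 through 3).
All prey of E (D 2) are at level 2 or above, so E is at level 1 + 2 = 3.
Every consumer has at least one prey at level 2 or below, so none exceeds level 3.

3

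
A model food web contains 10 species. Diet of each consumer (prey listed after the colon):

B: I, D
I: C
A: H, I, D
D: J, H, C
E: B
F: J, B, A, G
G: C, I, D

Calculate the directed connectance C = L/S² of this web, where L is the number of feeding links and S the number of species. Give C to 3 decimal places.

The web has S = 10 species and L = 17 feeding links.
C = L / S² = 17 / 100 = 0.1700 ≈ 0.170.

C = 0.170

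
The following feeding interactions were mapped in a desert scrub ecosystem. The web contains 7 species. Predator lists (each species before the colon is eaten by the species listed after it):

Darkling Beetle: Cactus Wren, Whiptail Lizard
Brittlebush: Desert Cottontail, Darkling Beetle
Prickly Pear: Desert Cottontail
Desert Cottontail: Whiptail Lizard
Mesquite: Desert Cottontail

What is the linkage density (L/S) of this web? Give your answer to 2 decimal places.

L/S = 1.00

There are L = 7 links among S = 7 species.
L/S = 7/7 = 1.0000 ≈ 1.00.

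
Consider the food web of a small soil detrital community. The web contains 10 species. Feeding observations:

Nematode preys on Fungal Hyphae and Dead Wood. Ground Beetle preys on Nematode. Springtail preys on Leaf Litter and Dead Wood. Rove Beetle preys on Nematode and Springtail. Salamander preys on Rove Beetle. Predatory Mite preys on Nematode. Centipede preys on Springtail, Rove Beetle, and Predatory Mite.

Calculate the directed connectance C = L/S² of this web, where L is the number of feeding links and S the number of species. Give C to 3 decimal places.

C = 0.120

The web has S = 10 species and L = 12 feeding links.
C = L / S² = 12 / 100 = 0.1200 ≈ 0.120.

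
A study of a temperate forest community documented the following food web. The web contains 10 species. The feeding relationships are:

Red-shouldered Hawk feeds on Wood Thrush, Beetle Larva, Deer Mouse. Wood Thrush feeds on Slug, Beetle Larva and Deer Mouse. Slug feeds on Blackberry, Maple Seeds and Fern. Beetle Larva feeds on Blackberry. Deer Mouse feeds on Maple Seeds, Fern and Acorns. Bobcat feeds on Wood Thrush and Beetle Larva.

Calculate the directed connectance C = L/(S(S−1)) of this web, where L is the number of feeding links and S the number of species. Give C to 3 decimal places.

The web has S = 10 species and L = 15 feeding links.
C = L / (S(S−1)) = 15 / 90 = 0.1667 ≈ 0.167.

C = 0.167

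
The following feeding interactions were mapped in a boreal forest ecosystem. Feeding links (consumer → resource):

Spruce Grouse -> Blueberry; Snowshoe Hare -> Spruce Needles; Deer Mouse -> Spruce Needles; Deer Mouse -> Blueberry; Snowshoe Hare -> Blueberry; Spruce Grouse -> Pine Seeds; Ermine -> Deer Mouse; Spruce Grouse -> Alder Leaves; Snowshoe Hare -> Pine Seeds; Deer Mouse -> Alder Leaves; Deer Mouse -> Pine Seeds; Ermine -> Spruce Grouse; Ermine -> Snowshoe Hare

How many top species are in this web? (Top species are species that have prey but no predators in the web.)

1

Top species (has prey, but nothing eats it): Ermine.
Count: 1.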